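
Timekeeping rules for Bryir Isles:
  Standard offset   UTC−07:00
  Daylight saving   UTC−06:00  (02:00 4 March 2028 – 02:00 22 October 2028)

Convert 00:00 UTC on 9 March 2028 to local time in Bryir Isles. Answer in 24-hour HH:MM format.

At the standard offset (UTC−07:00), 00:00 UTC − 7h = 17:00 Bryir Isles standard time (rolling into the previous day, 8 March 2028).
The standard-time date in Bryir Isles, 8 March 2028, lies within the daylight-saving period (4 March – 22 October), so Bryir Isles is on daylight time, UTC−06:00.
00:00 UTC − 6h = 18:00 local (rolling into the previous day, 8 March 2028).

18:00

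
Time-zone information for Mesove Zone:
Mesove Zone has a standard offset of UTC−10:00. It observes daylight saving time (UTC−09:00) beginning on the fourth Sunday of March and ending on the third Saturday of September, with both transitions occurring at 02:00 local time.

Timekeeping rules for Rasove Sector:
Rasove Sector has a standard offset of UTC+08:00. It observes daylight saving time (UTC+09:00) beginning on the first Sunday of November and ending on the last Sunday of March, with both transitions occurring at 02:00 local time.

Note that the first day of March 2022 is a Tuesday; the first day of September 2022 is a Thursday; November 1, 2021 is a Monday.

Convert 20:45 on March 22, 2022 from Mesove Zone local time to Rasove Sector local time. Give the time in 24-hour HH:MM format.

1 March 2022 is a Tuesday, so the first Sunday is March 6 and the fourth is March 27.
1 September 2022 is a Thursday, so the first Saturday is September 3 and the third is September 17.
Daylight saving runs 27 March – 17 September; March 22, 2022 is outside that window, so Mesove Zone is on standard time at UTC−10:00.
20:45 Mesove Zone + 10h = 06:45 UTC (rolling into the next day, 23 March 2022).
1 November 2021 is a Monday, so the first Sunday is November 7.
1 March 2022 is a Tuesday, so Sundays fall on 6, 13, 20, 27; the last is March 27.
At the standard offset (UTC+08:00), 06:45 UTC + 8h = 14:45 Rasove Sector standard time.
The standard-time date in Rasove Sector, March 23, 2022, lies within the daylight-saving period (7 November 2021 – 27 March 2022), so Rasove Sector is on daylight time, UTC+09:00.
06:45 UTC + 9h = 15:45 Rasove Sector.

15:45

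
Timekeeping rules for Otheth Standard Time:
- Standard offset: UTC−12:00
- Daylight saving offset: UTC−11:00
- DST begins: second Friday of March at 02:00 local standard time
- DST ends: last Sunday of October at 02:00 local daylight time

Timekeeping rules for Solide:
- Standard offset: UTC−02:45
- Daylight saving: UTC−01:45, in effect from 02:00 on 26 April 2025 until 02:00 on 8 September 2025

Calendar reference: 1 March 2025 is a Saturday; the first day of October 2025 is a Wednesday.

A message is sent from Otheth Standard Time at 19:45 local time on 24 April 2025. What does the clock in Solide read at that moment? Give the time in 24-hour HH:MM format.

1 March 2025 is a Saturday, so the first Friday is March 7 and the second is March 14.
1 October 2025 is a Wednesday, so Sundays fall on 5, 12, 19, 26; the last is October 26.
Daylight saving runs 14 March – 26 October; 24 April 2025 is inside that window, so Otheth Standard Time is at UTC−11:00.
19:45 Otheth Standard Time + 11h = 06:45 UTC (rolling into the next day, 25 April 2025).
At the standard offset (UTC−02:45), 06:45 UTC − 2h45m = 04:00 Solide standard time.
The standard-time date in Solide, 25 April 2025, does not fall between 26 April and 8 September, so daylight saving is not in effect and Solide is at UTC−02:45.
06:45 UTC − 2h45m = 04:00 Solide.

04:00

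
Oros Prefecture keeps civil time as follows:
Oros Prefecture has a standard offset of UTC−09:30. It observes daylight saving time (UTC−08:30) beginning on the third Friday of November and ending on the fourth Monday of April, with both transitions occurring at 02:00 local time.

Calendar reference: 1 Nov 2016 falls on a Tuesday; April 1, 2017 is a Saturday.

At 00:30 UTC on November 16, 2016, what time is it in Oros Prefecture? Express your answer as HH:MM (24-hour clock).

15:00

1 November 2016 is a Tuesday, so the first Friday is November 4 and the third is November 18.
1 April 2017 is a Saturday, so the first Monday is April 3 and the fourth is April 24.
At the standard offset (UTC−09:30), 00:30 UTC − 9h30m = 15:00 Oros Prefecture standard time (rolling into the previous day, 15 November 2016).
Daylight saving runs 18 November 2016 – 24 April 2017; the standard-time date in Oros Prefecture, November 15, 2016, is outside that window, so Oros Prefecture is on standard time at UTC−09:30.
00:30 UTC − 9h30m = 15:00 local (rolling into the previous day, 15 November 2016).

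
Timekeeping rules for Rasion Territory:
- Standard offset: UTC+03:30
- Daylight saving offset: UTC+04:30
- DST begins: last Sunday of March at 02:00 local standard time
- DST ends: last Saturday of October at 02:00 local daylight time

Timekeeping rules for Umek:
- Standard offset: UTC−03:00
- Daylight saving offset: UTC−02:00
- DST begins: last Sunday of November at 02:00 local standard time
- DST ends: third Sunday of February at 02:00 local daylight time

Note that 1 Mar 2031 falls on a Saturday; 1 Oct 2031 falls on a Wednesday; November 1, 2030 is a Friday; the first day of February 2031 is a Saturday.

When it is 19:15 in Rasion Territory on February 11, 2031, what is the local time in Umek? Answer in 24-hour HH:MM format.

1 March 2031 is a Saturday, so Sundays fall on 2, 9, 16, 23, 30; the last is March 30.
1 October 2031 is a Wednesday, so Saturdays fall on 4, 11, 18, 25; the last is October 25.
February 11, 2031 does not fall between 30 March and 25 October, so daylight saving is not in effect and Rasion Territory is at UTC+03:30.
19:15 Rasion Territory − 3h30m = 15:45 UTC.
1 November 2030 is a Friday, so Sundays fall on 3, 10, 17, 24; the last is November 24.
1 February 2031 is a Saturday, so the first Sunday is February 2 and the third is February 16.
At the standard offset (UTC−03:00), 15:45 UTC − 3h = 12:45 Umek standard time.
The standard-time date in Umek, February 11, 2031, lies within the daylight-saving period (24 November 2030 – 16 February 2031), so Umek is on daylight time, UTC−02:00.
15:45 UTC − 2h = 13:45 Umek.

13:45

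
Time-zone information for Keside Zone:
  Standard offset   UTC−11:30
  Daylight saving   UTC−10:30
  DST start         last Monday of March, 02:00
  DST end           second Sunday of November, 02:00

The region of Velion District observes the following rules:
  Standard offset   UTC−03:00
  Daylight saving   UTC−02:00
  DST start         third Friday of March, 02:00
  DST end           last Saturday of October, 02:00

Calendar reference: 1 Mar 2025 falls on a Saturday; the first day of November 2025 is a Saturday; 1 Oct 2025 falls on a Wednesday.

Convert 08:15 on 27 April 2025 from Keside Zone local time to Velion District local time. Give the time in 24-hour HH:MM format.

16:45

1 March 2025 is a Saturday, so Mondays fall on 3, 10, 17, 24, 31; the last is March 31.
1 November 2025 is a Saturday, so the first Sunday is November 2 and the second is November 9.
27 April 2025 lies within the daylight-saving period (31 March – 9 November), so Keside Zone is on daylight time, UTC−10:30.
08:15 Keside Zone + 10h30m = 18:45 UTC.
1 March 2025 is a Saturday, so the first Friday is March 7 and the third is March 21.
1 October 2025 is a Wednesday, so Saturdays fall on 4, 11, 18, 25; the last is October 25.
At the standard offset (UTC−03:00), 18:45 UTC − 3h = 15:45 Velion District standard time.
The standard-time date in Velion District, 27 April 2025, falls between 21 March and 25 October, so daylight saving is in effect and Velion District is at UTC−02:00.
18:45 UTC − 2h = 16:45 Velion District.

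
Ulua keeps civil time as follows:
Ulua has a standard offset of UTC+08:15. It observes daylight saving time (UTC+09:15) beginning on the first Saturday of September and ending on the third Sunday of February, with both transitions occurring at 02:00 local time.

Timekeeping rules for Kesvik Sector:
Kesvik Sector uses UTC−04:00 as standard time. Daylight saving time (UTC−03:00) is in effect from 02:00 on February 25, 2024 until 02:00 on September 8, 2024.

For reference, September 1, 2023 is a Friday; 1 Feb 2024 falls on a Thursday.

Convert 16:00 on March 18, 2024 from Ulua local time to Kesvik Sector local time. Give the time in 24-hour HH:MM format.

1 September 2023 is a Friday, so the first Saturday is September 2.
1 February 2024 is a Thursday, so the first Sunday is February 4 and the third is February 18.
March 18, 2024 does not fall between 2 September 2023 and 18 February 2024, so daylight saving is not in effect and Ulua is at UTC+08:15.
16:00 Ulua − 8h15m = 07:45 UTC.
At the standard offset (UTC−04:00), 07:45 UTC − 4h = 03:45 Kesvik Sector standard time.
The standard-time date in Kesvik Sector, March 18, 2024, falls between 25 February and 8 September, so daylight saving is in effect and Kesvik Sector is at UTC−03:00.
07:45 UTC − 3h = 04:45 Kesvik Sector.

04:45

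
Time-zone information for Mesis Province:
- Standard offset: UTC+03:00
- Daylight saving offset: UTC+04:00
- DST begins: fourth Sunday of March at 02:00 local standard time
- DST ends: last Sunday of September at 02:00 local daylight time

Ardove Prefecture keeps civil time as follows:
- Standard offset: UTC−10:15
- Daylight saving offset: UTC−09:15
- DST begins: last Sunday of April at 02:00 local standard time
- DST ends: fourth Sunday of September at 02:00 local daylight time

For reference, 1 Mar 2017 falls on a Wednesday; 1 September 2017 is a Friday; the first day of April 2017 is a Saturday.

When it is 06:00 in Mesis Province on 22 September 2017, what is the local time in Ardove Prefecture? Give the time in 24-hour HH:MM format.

1 March 2017 is a Wednesday, so the first Sunday is March 5 and the fourth is March 26.
1 September 2017 is a Friday, so Sundays fall on 3, 10, 17, 24; the last is September 24.
Daylight saving runs 26 March – 24 September; 22 September 2017 is inside that window, so Mesis Province is at UTC+04:00.
06:00 Mesis Province − 4h = 02:00 UTC.
1 April 2017 is a Saturday, so Sundays fall on 2, 9, 16, 23, 30; the last is April 30.
1 September 2017 is a Friday, so the first Sunday is September 3 and the fourth is September 24.
At the standard offset (UTC−10:15), 02:00 UTC − 10h15m = 15:45 Ardove Prefecture standard time (rolling into the previous day, 21 September 2017).
The standard-time date in Ardove Prefecture, 21 September 2017, falls between 30 April and 24 September, so daylight saving is in effect and Ardove Prefecture is at UTC−09:15.
02:00 UTC − 9h15m = 16:45 Ardove Prefecture (rolling into the previous day, 21 September 2017).

16:45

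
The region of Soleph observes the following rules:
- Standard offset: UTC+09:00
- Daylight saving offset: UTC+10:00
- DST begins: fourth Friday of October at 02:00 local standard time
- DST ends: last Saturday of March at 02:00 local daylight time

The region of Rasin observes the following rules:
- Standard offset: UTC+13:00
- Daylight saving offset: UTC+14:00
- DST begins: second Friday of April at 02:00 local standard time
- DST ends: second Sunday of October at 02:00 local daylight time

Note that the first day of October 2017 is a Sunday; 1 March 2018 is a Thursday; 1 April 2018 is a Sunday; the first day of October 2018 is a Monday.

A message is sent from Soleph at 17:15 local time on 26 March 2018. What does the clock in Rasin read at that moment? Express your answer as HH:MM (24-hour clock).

1 October 2017 is a Sunday, so the first Friday is October 6 and the fourth is October 27.
1 March 2018 is a Thursday, so Saturdays fall on 3, 10, 17, 24, 31; the last is March 31.
Daylight saving runs 27 October 2017 – 31 March 2018; 26 March 2018 is inside that window, so Soleph is at UTC+10:00.
17:15 Soleph − 10h = 07:15 UTC.
1 April 2018 is a Sunday, so the first Friday is April 6 and the second is April 13.
1 October 2018 is a Monday, so the first Sunday is October 7 and the second is October 14.
At the standard offset (UTC+13:00), 07:15 UTC + 13h = 20:15 Rasin standard time.
The standard-time date in Rasin, 26 March 2018, is outside the daylight-saving period (13 April – 14 October), so Rasin is on standard time, UTC+13:00.
07:15 UTC + 13h = 20:15 Rasin.

20:15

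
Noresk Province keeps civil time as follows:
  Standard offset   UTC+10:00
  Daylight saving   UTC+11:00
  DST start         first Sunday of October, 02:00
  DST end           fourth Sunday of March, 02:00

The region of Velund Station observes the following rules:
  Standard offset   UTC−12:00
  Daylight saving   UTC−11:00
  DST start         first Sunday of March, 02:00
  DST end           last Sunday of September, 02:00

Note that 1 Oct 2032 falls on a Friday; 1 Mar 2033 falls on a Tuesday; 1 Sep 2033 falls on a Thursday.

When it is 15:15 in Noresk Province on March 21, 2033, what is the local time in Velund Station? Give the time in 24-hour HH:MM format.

17:15

1 October 2032 is a Friday, so the first Sunday is October 3.
1 March 2033 is a Tuesday, so the first Sunday is March 6 and the fourth is March 27.
Daylight saving runs 3 October 2032 – 27 March 2033; March 21, 2033 is inside that window, so Noresk Province is at UTC+11:00.
15:15 Noresk Province − 11h = 04:15 UTC.
1 March 2033 is a Tuesday, so the first Sunday is March 6.
1 September 2033 is a Thursday, so Sundays fall on 4, 11, 18, 25; the last is September 25.
At the standard offset (UTC−12:00), 04:15 UTC − 12h = 16:15 Velund Station standard time (rolling into the previous day, 20 March 2033).
The standard-time date in Velund Station, March 20, 2033, lies within the daylight-saving period (6 March – 25 September), so Velund Station is on daylight time, UTC−11:00.
04:15 UTC − 11h = 17:15 Velund Station (rolling into the previous day, 20 March 2033).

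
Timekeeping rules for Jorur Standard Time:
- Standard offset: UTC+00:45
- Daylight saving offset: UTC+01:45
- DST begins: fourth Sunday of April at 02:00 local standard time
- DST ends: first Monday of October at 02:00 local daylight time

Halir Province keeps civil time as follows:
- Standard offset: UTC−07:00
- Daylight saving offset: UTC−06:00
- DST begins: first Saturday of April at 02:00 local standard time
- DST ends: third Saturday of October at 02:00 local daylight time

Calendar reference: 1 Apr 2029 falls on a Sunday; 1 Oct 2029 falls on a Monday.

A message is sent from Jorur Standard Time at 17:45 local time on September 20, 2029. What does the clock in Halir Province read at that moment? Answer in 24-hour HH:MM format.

1 April 2029 is a Sunday, so the first Sunday is April 1 and the fourth is April 22.
1 October 2029 is a Monday, so the first Monday is October 1.
Daylight saving runs 22 April – 1 October; September 20, 2029 is inside that window, so Jorur Standard Time is at UTC+01:45.
17:45 Jorur Standard Time − 1h45m = 16:00 UTC.
1 April 2029 is a Sunday, so the first Saturday is April 7.
1 October 2029 is a Monday, so the first Saturday is October 6 and the third is October 20.
At the standard offset (UTC−07:00), 16:00 UTC − 7h = 09:00 Halir Province standard time.
The standard-time date in Halir Province, September 20, 2029, falls between 7 April and 20 October, so daylight saving is in effect and Halir Province is at UTC−06:00.
16:00 UTC − 6h = 10:00 Halir Province.

10:00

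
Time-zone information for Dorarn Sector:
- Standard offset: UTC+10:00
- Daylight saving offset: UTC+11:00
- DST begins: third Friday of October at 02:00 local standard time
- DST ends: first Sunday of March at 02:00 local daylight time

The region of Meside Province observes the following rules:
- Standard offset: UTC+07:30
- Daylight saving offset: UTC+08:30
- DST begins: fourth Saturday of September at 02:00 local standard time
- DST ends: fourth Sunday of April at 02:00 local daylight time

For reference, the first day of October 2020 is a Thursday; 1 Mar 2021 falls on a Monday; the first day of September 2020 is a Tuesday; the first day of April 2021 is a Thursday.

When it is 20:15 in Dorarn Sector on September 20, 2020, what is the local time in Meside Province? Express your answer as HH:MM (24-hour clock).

1 October 2020 is a Thursday, so the first Friday is October 2 and the third is October 16.
1 March 2021 is a Monday, so the first Sunday is March 7.
Daylight saving runs 16 October 2020 – 7 March 2021; September 20, 2020 is outside that window, so Dorarn Sector is on standard time at UTC+10:00.
20:15 Dorarn Sector − 10h = 10:15 UTC.
1 September 2020 is a Tuesday, so the first Saturday is September 5 and the fourth is September 26.
1 April 2021 is a Thursday, so the first Sunday is April 4 and the fourth is April 25.
At the standard offset (UTC+07:30), 10:15 UTC + 7h30m = 17:45 Meside Province standard time.
The standard-time date in Meside Province, September 20, 2020, is outside the daylight-saving period (26 September 2020 – 25 April 2021), so Meside Province is on standard time, UTC+07:30.
10:15 UTC + 7h30m = 17:45 Meside Province.

17:45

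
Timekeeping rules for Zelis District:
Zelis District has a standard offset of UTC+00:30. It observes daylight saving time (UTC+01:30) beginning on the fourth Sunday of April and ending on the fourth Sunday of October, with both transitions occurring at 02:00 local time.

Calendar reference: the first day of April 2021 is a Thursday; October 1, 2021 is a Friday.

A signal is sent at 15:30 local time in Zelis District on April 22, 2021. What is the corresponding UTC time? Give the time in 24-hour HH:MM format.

1 April 2021 is a Thursday, so the first Sunday is April 4 and the fourth is April 25.
1 October 2021 is a Friday, so the first Sunday is October 3 and the fourth is October 24.
April 22, 2021 is outside the daylight-saving period (25 April – 24 October), so Zelis District is on standard time, UTC+00:30.
15:30 local − 0h30m = 15:00 UTC.

15:00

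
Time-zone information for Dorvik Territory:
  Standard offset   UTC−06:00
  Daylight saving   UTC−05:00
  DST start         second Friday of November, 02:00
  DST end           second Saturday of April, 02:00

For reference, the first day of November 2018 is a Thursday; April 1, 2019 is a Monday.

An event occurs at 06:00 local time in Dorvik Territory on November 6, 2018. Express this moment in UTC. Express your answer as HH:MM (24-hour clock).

1 November 2018 is a Thursday, so the first Friday is November 2 and the second is November 9.
1 April 2019 is a Monday, so the first Saturday is April 6 and the second is April 13.
Daylight saving runs 9 November 2018 – 13 April 2019; November 6, 2018 is outside that window, so Dorvik Territory is on standard time at UTC−06:00.
06:00 local + 6h = 12:00 UTC.

12:00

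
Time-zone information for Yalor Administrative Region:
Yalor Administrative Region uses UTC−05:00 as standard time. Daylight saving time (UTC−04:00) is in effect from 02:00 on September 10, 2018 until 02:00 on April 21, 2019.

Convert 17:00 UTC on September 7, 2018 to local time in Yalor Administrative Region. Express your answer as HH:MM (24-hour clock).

12:00

At the standard offset (UTC−05:00), 17:00 UTC − 5h = 12:00 Yalor Administrative Region standard time.
The standard-time date in Yalor Administrative Region, September 7, 2018, is outside the daylight-saving period (10 September 2018 – 21 April 2019), so Yalor Administrative Region is on standard time, UTC−05:00.
17:00 UTC − 5h = 12:00 local.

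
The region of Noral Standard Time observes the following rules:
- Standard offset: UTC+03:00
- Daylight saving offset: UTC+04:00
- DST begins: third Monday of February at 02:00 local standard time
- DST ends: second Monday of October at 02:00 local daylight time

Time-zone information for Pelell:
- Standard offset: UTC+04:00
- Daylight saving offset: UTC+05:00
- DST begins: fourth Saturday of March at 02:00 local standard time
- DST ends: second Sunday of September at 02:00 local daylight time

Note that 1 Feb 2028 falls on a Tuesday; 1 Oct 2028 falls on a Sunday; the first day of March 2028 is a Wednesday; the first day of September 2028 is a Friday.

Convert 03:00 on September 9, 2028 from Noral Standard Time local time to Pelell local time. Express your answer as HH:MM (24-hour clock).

04:00

1 February 2028 is a Tuesday, so the first Monday is February 7 and the third is February 21.
1 October 2028 is a Sunday, so the first Monday is October 2 and the second is October 9.
September 9, 2028 falls between 21 February and 9 October, so daylight saving is in effect and Noral Standard Time is at UTC+04:00.
03:00 Noral Standard Time − 4h = 23:00 UTC (rolling into the previous day, 8 September 2028).
1 March 2028 is a Wednesday, so the first Saturday is March 4 and the fourth is March 25.
1 September 2028 is a Friday, so the first Sunday is September 3 and the second is September 10.
At the standard offset (UTC+04:00), 23:00 UTC + 4h = 03:00 Pelell standard time (rolling into the next day, 9 September 2028).
The standard-time date in Pelell, September 9, 2028, falls between 25 March and 10 September, so daylight saving is in effect and Pelell is at UTC+05:00.
23:00 UTC + 5h = 04:00 Pelell (rolling into the next day, 9 September 2028).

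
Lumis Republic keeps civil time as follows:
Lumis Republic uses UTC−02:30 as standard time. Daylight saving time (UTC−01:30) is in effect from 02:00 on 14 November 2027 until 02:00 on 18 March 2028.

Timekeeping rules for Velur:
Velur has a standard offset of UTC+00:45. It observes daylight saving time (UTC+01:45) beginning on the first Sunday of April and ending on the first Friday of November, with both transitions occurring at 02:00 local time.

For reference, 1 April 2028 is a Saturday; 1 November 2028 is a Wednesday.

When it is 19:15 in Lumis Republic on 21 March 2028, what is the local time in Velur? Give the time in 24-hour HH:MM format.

21 March 2028 does not fall between 14 November 2027 and 18 March 2028, so daylight saving is not in effect and Lumis Republic is at UTC−02:30.
19:15 Lumis Republic + 2h30m = 21:45 UTC.
1 April 2028 is a Saturday, so the first Sunday is April 2.
1 November 2028 is a Wednesday, so the first Friday is November 3.
At the standard offset (UTC+00:45), 21:45 UTC + 0h45m = 22:30 Velur standard time.
The standard-time date in Velur, 21 March 2028, does not fall between 2 April and 3 November, so daylight saving is not in effect and Velur is at UTC+00:45.
21:45 UTC + 0h45m = 22:30 Velur.

22:30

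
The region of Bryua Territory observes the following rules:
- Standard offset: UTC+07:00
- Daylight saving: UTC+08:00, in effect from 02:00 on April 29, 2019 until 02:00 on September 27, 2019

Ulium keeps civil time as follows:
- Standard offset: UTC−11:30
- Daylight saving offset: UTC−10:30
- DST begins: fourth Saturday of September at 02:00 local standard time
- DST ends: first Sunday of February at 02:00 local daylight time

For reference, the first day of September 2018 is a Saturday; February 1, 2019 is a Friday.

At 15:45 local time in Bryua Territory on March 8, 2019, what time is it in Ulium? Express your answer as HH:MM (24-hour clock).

21:15

March 8, 2019 is outside the daylight-saving period (29 April – 27 September), so Bryua Territory is on standard time, UTC+07:00.
15:45 Bryua Territory − 7h = 08:45 UTC.
1 September 2018 is a Saturday, so the first Saturday is September 1 and the fourth is September 22.
1 February 2019 is a Friday, so the first Sunday is February 3.
At the standard offset (UTC−11:30), 08:45 UTC − 11h30m = 21:15 Ulium standard time (rolling into the previous day, 7 March 2019).
Daylight saving runs 22 September 2018 – 3 February 2019; the standard-time date in Ulium, March 7, 2019, is outside that window, so Ulium is on standard time at UTC−11:30.
08:45 UTC − 11h30m = 21:15 Ulium (rolling into the previous day, 7 March 2019).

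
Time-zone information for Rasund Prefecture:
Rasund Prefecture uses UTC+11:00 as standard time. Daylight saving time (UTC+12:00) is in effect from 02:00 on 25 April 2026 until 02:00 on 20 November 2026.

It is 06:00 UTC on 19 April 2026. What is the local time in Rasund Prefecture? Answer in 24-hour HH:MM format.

At the standard offset (UTC+11:00), 06:00 UTC + 11h = 17:00 Rasund Prefecture standard time.
The standard-time date in Rasund Prefecture, 19 April 2026, is outside the daylight-saving period (25 April – 20 November), so Rasund Prefecture is on standard time, UTC+11:00.
06:00 UTC + 11h = 17:00 local.

17:00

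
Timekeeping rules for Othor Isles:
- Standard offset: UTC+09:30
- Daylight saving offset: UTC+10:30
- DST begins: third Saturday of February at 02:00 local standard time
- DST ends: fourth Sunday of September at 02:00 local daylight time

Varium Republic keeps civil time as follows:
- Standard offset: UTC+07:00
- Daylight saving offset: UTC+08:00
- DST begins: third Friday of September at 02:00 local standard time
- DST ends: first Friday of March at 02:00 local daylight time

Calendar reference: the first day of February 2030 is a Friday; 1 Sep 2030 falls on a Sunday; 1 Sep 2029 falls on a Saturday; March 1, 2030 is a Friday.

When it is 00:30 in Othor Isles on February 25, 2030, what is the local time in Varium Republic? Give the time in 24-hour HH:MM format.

1 February 2030 is a Friday, so the first Saturday is February 2 and the third is February 16.
1 September 2030 is a Sunday, so the first Sunday is September 1 and the fourth is September 22.
February 25, 2030 falls between 16 February and 22 September, so daylight saving is in effect and Othor Isles is at UTC+10:30.
00:30 Othor Isles − 10h30m = 14:00 UTC (rolling into the previous day, 24 February 2030).
1 September 2029 is a Saturday, so the first Friday is September 7 and the third is September 21.
1 March 2030 is a Friday, so the first Friday is March 1.
At the standard offset (UTC+07:00), 14:00 UTC + 7h = 21:00 Varium Republic standard time.
The standard-time date in Varium Republic, February 24, 2030, lies within the daylight-saving period (21 September 2029 – 1 March 2030), so Varium Republic is on daylight time, UTC+08:00.
14:00 UTC + 8h = 22:00 Varium Republic.

22:00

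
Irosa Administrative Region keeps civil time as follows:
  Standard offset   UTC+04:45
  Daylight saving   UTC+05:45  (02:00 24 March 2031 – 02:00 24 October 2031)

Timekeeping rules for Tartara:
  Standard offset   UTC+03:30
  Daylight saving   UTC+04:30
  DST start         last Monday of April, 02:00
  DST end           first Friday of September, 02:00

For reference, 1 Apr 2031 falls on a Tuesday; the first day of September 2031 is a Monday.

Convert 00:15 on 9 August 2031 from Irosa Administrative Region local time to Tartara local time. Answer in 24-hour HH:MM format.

9 August 2031 lies within the daylight-saving period (24 March – 24 October), so Irosa Administrative Region is on daylight time, UTC+05:45.
00:15 Irosa Administrative Region − 5h45m = 18:30 UTC (rolling into the previous day, 8 August 2031).
1 April 2031 is a Tuesday, so Mondays fall on 7, 14, 21, 28; the last is April 28.
1 September 2031 is a Monday, so the first Friday is September 5.
At the standard offset (UTC+03:30), 18:30 UTC + 3h30m = 22:00 Tartara standard time.
Daylight saving runs 28 April – 5 September; the standard-time date in Tartara, 8 August 2031, is inside that window, so Tartara is at UTC+04:30.
18:30 UTC + 4h30m = 23:00 Tartara.

23:00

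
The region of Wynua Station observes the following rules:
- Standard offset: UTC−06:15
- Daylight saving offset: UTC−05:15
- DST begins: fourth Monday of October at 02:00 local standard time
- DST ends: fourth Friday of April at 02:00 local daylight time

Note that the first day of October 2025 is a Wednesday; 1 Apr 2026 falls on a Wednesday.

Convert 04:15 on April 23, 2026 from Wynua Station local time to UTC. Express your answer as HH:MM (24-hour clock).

09:30

1 October 2025 is a Wednesday, so the first Monday is October 6 and the fourth is October 27.
1 April 2026 is a Wednesday, so the first Friday is April 3 and the fourth is April 24.
April 23, 2026 falls between 27 October 2025 and 24 April 2026, so daylight saving is in effect and Wynua Station is at UTC−05:15.
04:15 local + 5h15m = 09:30 UTC.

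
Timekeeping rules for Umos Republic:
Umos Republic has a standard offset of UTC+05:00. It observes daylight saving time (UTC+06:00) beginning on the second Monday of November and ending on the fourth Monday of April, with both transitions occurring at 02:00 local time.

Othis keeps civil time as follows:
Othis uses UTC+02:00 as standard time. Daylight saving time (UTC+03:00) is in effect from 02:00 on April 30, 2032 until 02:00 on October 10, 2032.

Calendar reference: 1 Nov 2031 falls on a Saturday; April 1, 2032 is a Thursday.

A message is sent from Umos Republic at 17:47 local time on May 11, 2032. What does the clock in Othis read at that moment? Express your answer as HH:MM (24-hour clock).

1 November 2031 is a Saturday, so the first Monday is November 3 and the second is November 10.
1 April 2032 is a Thursday, so the first Monday is April 5 and the fourth is April 26.
Daylight saving runs 10 November 2031 – 26 April 2032; May 11, 2032 is outside that window, so Umos Republic is on standard time at UTC+05:00.
17:47 Umos Republic − 5h = 12:47 UTC.
At the standard offset (UTC+02:00), 12:47 UTC + 2h = 14:47 Othis standard time.
The standard-time date in Othis, May 11, 2032, lies within the daylight-saving period (30 April – 10 October), so Othis is on daylight time, UTC+03:00.
12:47 UTC + 3h = 15:47 Othis.

15:47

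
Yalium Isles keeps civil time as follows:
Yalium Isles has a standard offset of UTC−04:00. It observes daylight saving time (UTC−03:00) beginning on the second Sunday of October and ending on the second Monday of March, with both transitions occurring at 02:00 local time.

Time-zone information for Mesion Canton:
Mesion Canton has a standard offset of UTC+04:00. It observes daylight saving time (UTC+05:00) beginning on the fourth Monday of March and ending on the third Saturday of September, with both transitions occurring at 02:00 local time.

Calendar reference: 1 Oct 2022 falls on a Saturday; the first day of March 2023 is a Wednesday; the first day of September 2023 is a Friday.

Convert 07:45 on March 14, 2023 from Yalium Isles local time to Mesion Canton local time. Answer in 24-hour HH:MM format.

15:45

1 October 2022 is a Saturday, so the first Sunday is October 2 and the second is October 9.
1 March 2023 is a Wednesday, so the first Monday is March 6 and the second is March 13.
March 14, 2023 is outside the daylight-saving period (9 October 2022 – 13 March 2023), so Yalium Isles is on standard time, UTC−04:00.
07:45 Yalium Isles + 4h = 11:45 UTC.
1 March 2023 is a Wednesday, so the first Monday is March 6 and the fourth is March 27.
1 September 2023 is a Friday, so the first Saturday is September 2 and the third is September 16.
At the standard offset (UTC+04:00), 11:45 UTC + 4h = 15:45 Mesion Canton standard time.
The standard-time date in Mesion Canton, March 14, 2023, does not fall between 27 March and 16 September, so daylight saving is not in effect and Mesion Canton is at UTC+04:00.
11:45 UTC + 4h = 15:45 Mesion Canton.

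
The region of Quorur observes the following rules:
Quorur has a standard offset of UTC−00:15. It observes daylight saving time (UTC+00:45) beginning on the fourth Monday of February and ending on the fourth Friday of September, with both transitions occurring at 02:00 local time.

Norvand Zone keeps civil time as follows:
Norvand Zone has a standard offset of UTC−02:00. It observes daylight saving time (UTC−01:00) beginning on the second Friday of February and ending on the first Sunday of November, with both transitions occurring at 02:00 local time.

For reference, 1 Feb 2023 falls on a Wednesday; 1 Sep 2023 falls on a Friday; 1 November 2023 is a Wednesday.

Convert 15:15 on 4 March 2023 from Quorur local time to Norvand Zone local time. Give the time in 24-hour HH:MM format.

13:30

1 February 2023 is a Wednesday, so the first Monday is February 6 and the fourth is February 27.
1 September 2023 is a Friday, so the first Friday is September 1 and the fourth is September 22.
4 March 2023 falls between 27 February and 22 September, so daylight saving is in effect and Quorur is at UTC+00:45.
15:15 Quorur − 0h45m = 14:30 UTC.
1 February 2023 is a Wednesday, so the first Friday is February 3 and the second is February 10.
1 November 2023 is a Wednesday, so the first Sunday is November 5.
At the standard offset (UTC−02:00), 14:30 UTC − 2h = 12:30 Norvand Zone standard time.
The standard-time date in Norvand Zone, 4 March 2023, lies within the daylight-saving period (10 February – 5 November), so Norvand Zone is on daylight time, UTC−01:00.
14:30 UTC − 1h = 13:30 Norvand Zone.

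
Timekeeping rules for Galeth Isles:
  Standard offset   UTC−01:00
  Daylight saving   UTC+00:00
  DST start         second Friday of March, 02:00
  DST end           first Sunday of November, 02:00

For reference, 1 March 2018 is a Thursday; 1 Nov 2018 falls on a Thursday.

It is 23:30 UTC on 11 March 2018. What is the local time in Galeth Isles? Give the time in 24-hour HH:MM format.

1 March 2018 is a Thursday, so the first Friday is March 2 and the second is March 9.
1 November 2018 is a Thursday, so the first Sunday is November 4.
At the standard offset (UTC−01:00), 23:30 UTC − 1h = 22:30 Galeth Isles standard time.
Daylight saving runs 9 March – 4 November; the standard-time date in Galeth Isles, 11 March 2018, is inside that window, so Galeth Isles is at UTC+00:00.
23:30 UTC + 0h = 23:30 local.

23:30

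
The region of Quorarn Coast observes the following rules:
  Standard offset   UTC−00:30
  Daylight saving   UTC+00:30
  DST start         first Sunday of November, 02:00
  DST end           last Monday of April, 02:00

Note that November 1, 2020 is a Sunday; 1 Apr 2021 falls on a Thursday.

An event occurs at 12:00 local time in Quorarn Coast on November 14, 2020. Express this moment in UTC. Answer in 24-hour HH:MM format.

11:30

1 November 2020 is a Sunday, so the first Sunday is November 1.
1 April 2021 is a Thursday, so Mondays fall on 5, 12, 19, 26; the last is April 26.
November 14, 2020 falls between 1 November 2020 and 26 April 2021, so daylight saving is in effect and Quorarn Coast is at UTC+00:30.
12:00 local − 0h30m = 11:30 UTC.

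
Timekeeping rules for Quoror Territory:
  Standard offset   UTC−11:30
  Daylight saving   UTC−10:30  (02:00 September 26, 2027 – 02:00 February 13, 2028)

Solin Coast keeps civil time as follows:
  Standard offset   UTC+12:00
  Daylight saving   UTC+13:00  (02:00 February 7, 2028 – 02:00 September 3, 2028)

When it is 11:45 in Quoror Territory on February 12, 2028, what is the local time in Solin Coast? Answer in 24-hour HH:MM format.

February 12, 2028 falls between 26 September 2027 and 13 February 2028, so daylight saving is in effect and Quoror Territory is at UTC−10:30.
11:45 Quoror Territory + 10h30m = 22:15 UTC.
At the standard offset (UTC+12:00), 22:15 UTC + 12h = 10:15 Solin Coast standard time (rolling into the next day, 13 February 2028).
The standard-time date in Solin Coast, February 13, 2028, lies within the daylight-saving period (7 February – 3 September), so Solin Coast is on daylight time, UTC+13:00.
22:15 UTC + 13h = 11:15 Solin Coast (rolling into the next day, 13 February 2028).

11:15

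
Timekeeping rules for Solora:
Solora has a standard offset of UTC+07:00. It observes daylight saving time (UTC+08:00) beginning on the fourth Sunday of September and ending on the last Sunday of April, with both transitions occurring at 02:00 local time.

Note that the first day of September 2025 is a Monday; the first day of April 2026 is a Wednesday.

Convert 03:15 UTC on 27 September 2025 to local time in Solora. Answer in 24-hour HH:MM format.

1 September 2025 is a Monday, so the first Sunday is September 7 and the fourth is September 28.
1 April 2026 is a Wednesday, so Sundays fall on 5, 12, 19, 26; the last is April 26.
At the standard offset (UTC+07:00), 03:15 UTC + 7h = 10:15 Solora standard time.
The standard-time date in Solora, 27 September 2025, is outside the daylight-saving period (28 September 2025 – 26 April 2026), so Solora is on standard time, UTC+07:00.
03:15 UTC + 7h = 10:15 local.

10:15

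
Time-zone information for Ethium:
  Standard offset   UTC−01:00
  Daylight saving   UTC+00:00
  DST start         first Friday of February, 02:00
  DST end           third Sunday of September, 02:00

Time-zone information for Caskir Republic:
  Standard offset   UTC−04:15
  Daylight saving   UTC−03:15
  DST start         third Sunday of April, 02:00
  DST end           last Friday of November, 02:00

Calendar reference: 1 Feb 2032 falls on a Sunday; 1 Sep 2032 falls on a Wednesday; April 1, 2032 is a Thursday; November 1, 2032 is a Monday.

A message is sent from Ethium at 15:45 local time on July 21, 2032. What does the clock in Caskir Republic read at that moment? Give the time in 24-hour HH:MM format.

1 February 2032 is a Sunday, so the first Friday is February 6.
1 September 2032 is a Wednesday, so the first Sunday is September 5 and the third is September 19.
July 21, 2032 falls between 6 February and 19 September, so daylight saving is in effect and Ethium is at UTC+00:00.
15:45 Ethium − 0h = 15:45 UTC.
1 April 2032 is a Thursday, so the first Sunday is April 4 and the third is April 18.
1 November 2032 is a Monday, so Fridays fall on 5, 12, 19, 26; the last is November 26.
At the standard offset (UTC−04:15), 15:45 UTC − 4h15m = 11:30 Caskir Republic standard time.
Daylight saving runs 18 April – 26 November; the standard-time date in Caskir Republic, July 21, 2032, is inside that window, so Caskir Republic is at UTC−03:15.
15:45 UTC − 3h15m = 12:30 Caskir Republic.

12:30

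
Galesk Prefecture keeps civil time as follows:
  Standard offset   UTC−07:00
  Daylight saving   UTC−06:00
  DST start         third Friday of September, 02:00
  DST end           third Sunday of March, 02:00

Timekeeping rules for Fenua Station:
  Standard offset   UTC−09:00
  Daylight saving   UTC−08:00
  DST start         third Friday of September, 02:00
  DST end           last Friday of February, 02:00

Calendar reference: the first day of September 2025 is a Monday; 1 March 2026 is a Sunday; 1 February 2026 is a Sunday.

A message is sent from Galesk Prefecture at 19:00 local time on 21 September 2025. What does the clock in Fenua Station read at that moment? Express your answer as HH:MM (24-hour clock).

1 September 2025 is a Monday, so the first Friday is September 5 and the third is September 19.
1 March 2026 is a Sunday, so the first Sunday is March 1 and the third is March 15.
21 September 2025 falls between 19 September 2025 and 15 March 2026, so daylight saving is in effect and Galesk Prefecture is at UTC−06:00.
19:00 Galesk Prefecture + 6h = 01:00 UTC (rolling into the next day, 22 September 2025).
1 September 2025 is a Monday, so the first Friday is September 5 and the third is September 19.
1 February 2026 is a Sunday, so Fridays fall on 6, 13, 20, 27; the last is February 27.
At the standard offset (UTC−09:00), 01:00 UTC − 9h = 16:00 Fenua Station standard time (rolling into the previous day, 21 September 2025).
The standard-time date in Fenua Station, 21 September 2025, lies within the daylight-saving period (19 September 2025 – 27 February 2026), so Fenua Station is on daylight time, UTC−08:00.
01:00 UTC − 8h = 17:00 Fenua Station (rolling into the previous day, 21 September 2025).

17:00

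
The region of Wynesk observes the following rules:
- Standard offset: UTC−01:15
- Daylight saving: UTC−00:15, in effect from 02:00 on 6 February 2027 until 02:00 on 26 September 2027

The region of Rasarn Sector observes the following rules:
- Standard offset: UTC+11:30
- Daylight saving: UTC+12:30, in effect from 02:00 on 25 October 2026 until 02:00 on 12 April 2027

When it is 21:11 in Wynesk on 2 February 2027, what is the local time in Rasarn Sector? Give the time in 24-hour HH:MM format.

Daylight saving runs 6 February – 26 September; 2 February 2027 is outside that window, so Wynesk is on standard time at UTC−01:15.
21:11 Wynesk + 1h15m = 22:26 UTC.
At the standard offset (UTC+11:30), 22:26 UTC + 11h30m = 09:56 Rasarn Sector standard time (rolling into the next day, 3 February 2027).
Daylight saving runs 25 October 2026 – 12 April 2027; the standard-time date in Rasarn Sector, 3 February 2027, is inside that window, so Rasarn Sector is at UTC+12:30.
22:26 UTC + 12h30m = 10:56 Rasarn Sector (rolling into the next day, 3 February 2027).

10:56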